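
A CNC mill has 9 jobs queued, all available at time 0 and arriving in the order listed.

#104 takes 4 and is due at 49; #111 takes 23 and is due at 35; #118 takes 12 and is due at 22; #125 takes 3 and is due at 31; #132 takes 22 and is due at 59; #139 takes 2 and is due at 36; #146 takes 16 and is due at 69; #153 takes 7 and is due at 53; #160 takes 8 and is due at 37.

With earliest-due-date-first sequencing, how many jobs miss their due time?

7

EDD (increasing due date): #118 #125 #111 #139 #160 #104 #153 #132 #146.
#118: 0→12, due 22, tardiness 0
#125: 12→15, due 31, tardiness 0
#111: 15→38, due 35, tardiness 3
#139: 38→40, due 36, tardiness 4
#160: 40→48, due 37, tardiness 11
#104: 48→52, due 49, tardiness 3
#153: 52→59, due 53, tardiness 6
#132: 59→81, due 59, tardiness 22
#146: 81→97, due 69, tardiness 28
Late jobs: 7.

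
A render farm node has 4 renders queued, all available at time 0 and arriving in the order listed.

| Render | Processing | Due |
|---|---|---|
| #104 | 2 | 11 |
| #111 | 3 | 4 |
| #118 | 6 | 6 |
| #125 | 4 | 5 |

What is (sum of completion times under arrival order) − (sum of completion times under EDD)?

-5

FIFO (arrival order): #104 #111 #118 #125.
#104: 0→2
#111: 2→5
#118: 5→11
#125: 11→15
Sum = 2+5+11+15 = 33.
EDD (increasing due date): #111 #125 #118 #104.
#111: 0→3
#125: 3→7
#118: 7→13
#104: 13→15
Sum = 3+7+13+15 = 38.
Difference = 33 − 38 = -5.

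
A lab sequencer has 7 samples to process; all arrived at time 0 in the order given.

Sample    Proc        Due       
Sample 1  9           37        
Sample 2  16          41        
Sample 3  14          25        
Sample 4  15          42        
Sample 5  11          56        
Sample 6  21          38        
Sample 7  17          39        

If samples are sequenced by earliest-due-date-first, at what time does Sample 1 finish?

EDD (increasing due date): Sample 3 Sample 1 Sample 6 Sample 7 Sample 2 Sample 4 Sample 5.
Sample 3: 0→14
Sample 1: 14→23

23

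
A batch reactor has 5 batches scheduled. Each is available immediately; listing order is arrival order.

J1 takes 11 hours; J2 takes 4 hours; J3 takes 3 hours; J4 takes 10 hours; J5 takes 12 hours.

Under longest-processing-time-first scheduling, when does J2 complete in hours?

LPT (decreasing processing time): J5 J1 J4 J2 J3.
J5: 0→12
J1: 12→23
J4: 23→33
J2: 33→37

37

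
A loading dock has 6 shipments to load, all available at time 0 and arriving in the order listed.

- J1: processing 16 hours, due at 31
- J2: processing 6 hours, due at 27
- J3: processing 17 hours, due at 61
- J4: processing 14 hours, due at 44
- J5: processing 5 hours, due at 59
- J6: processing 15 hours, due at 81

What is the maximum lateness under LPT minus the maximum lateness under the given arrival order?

LPT (decreasing processing time): J3 J1 J6 J4 J2 J5.
J3: 0→17, due 61, lateness -44
J1: 17→33, due 31, lateness 2
J6: 33→48, due 81, lateness -33
J4: 48→62, due 44, lateness 18
J2: 62→68, due 27, lateness 41
J5: 68→73, due 59, lateness 14
Maximum = 41.
FIFO (arrival order): J1 J2 J3 J4 J5 J6.
J1: 0→16, due 31, lateness -15
J2: 16→22, due 27, lateness -5
J3: 22→39, due 61, lateness -22
J4: 39→53, due 44, lateness 9
J5: 53→58, due 59, lateness -1
J6: 58→73, due 81, lateness -8
Maximum = 9.
Difference = 41 − 9 = 32.

32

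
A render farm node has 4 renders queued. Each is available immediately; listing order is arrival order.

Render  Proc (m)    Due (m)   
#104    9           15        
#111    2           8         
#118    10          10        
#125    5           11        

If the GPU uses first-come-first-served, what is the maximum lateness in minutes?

FIFO (arrival order): #104 #111 #118 #125.
#104: 0→9, due 15, lateness -6
#111: 9→11, due 8, lateness 3
#118: 11→21, due 10, lateness 11
#125: 21→26, due 11, lateness 15
Maximum = 15.

15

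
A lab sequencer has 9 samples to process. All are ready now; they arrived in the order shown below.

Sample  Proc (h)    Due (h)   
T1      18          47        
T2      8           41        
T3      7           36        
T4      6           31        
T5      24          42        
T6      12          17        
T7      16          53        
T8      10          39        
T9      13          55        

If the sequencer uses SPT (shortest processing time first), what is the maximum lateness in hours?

72

SPT (increasing processing time): T4 T3 T2 T8 T6 T9 T7 T1 T5.
T4: 0→6, due 31, lateness -25
T3: 6→13, due 36, lateness -23
T2: 13→21, due 41, lateness -20
T8: 21→31, due 39, lateness -8
T6: 31→43, due 17, lateness 26
T9: 43→56, due 55, lateness 1
T7: 56→72, due 53, lateness 19
T1: 72→90, due 47, lateness 43
T5: 90→114, due 42, lateness 72
Maximum = 72.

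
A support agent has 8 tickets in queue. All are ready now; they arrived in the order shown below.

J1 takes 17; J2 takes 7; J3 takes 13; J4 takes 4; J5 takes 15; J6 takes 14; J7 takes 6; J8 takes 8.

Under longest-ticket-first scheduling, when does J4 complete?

84

LPT (decreasing processing time): J1 J5 J6 J3 J8 J2 J7 J4.
J1: 0→17
J5: 17→32
J6: 32→46
J3: 46→59
J8: 59→67
J2: 67→74
J7: 74→80
J4: 80→84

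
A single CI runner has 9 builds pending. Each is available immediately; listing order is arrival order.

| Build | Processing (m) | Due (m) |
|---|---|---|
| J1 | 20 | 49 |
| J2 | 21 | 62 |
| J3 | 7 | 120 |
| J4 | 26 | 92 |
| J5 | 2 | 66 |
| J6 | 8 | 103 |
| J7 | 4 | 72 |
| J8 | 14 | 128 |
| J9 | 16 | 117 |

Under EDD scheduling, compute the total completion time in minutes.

624

EDD (increasing due date): J1 J2 J5 J7 J4 J6 J9 J3 J8.
J1: 0→20
J2: 20→41
J5: 41→43
J7: 43→47
J4: 47→73
J6: 73→81
J9: 81→97
J3: 97→104
J8: 104→118
Sum = 20+41+43+47+73+81+97+104+118 = 624.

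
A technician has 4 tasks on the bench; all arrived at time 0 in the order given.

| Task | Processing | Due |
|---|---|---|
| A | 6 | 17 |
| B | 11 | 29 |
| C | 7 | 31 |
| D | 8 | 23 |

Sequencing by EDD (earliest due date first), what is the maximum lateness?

1

EDD (increasing due date): A D B C.
A: 0→6, due 17, lateness -11
D: 6→14, due 23, lateness -9
B: 14→25, due 29, lateness -4
C: 25→32, due 31, lateness 1
Maximum = 1.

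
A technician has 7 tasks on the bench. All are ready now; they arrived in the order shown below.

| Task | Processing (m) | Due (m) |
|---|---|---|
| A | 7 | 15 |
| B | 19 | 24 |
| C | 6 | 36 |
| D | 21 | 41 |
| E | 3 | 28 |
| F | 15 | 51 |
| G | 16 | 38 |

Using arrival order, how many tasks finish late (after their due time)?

FIFO (arrival order): A B C D E F G.
A: 0→7, due 15, tardiness 0
B: 7→26, due 24, tardiness 2
C: 26→32, due 36, tardiness 0
D: 32→53, due 41, tardiness 12
E: 53→56, due 28, tardiness 28
F: 56→71, due 51, tardiness 20
G: 71→87, due 38, tardiness 49
Late tasks: 5.

5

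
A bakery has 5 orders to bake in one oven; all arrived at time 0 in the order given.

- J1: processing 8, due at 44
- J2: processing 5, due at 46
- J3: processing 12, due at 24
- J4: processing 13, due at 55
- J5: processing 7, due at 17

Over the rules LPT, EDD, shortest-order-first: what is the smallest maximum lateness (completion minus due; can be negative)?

-5

LPT (decreasing processing time): J4 J3 J1 J5 J2.
J4: 0→13, due 55, lateness -42
J3: 13→25, due 24, lateness 1
J1: 25→33, due 44, lateness -11
J5: 33→40, due 17, lateness 23
J2: 40→45, due 46, lateness -1
Maximum = 23.
EDD (increasing due date): J5 J3 J1 J2 J4.
J5: 0→7, due 17, lateness -10
J3: 7→19, due 24, lateness -5
J1: 19→27, due 44, lateness -17
J2: 27→32, due 46, lateness -14
J4: 32→45, due 55, lateness -10
Maximum = -5.
SPT (increasing processing time): J2 J5 J1 J3 J4.
J2: 0→5, due 46, lateness -41
J5: 5→12, due 17, lateness -5
J1: 12→20, due 44, lateness -24
J3: 20→32, due 24, lateness 8
J4: 32→45, due 55, lateness -10
Maximum = 8.
LPT 23, EDD -5, SPT 8 → minimum -5.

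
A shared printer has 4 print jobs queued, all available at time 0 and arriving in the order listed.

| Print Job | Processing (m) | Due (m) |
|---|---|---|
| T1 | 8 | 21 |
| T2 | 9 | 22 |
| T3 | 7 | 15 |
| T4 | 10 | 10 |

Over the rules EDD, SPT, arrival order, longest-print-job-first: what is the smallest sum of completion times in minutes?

80

EDD (increasing due date): T4 T3 T1 T2.
T4: 0→10
T3: 10→17
T1: 17→25
T2: 25→34
Sum = 10+17+25+34 = 86.
SPT (increasing processing time): T3 T1 T2 T4.
T3: 0→7
T1: 7→15
T2: 15→24
T4: 24→34
Sum = 7+15+24+34 = 80.
FIFO (arrival order): T1 T2 T3 T4.
T1: 0→8
T2: 8→17
T3: 17→24
T4: 24→34
Sum = 8+17+24+34 = 83.
LPT (decreasing processing time): T4 T2 T1 T3.
T4: 0→10
T2: 10→19
T1: 19→27
T3: 27→34
Sum = 10+19+27+34 = 90.
EDD 86, SPT 80, FIFO 83, LPT 90 → minimum 80.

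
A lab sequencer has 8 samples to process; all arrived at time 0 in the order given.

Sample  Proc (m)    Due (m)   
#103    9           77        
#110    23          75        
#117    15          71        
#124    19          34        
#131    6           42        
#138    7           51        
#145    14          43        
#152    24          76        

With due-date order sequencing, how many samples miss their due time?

EDD (increasing due date): #124 #131 #145 #138 #117 #110 #152 #103.
#124: 0→19, due 34, tardiness 0
#131: 19→25, due 42, tardiness 0
#145: 25→39, due 43, tardiness 0
#138: 39→46, due 51, tardiness 0
#117: 46→61, due 71, tardiness 0
#110: 61→84, due 75, tardiness 9
#152: 84→108, due 76, tardiness 32
#103: 108→117, due 77, tardiness 40
Late samples: 3.

3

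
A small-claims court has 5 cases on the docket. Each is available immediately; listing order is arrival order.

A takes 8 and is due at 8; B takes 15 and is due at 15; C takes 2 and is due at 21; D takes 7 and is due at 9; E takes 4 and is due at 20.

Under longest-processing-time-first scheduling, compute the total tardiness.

65

LPT (decreasing processing time): B A D E C.
B: 0→15, due 15, tardiness 0
A: 15→23, due 8, tardiness 15
D: 23→30, due 9, tardiness 21
E: 30→34, due 20, tardiness 14
C: 34→36, due 21, tardiness 15
Sum = 0+15+21+14+15 = 65.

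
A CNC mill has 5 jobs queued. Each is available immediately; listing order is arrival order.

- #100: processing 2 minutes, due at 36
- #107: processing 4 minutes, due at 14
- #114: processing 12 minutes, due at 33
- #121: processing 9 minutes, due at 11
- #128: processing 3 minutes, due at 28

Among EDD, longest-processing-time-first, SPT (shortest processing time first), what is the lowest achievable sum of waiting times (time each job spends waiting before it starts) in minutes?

EDD (increasing due date): #121 #107 #128 #114 #100.
#121: waits 0, runs 0→9
#107: waits 9, runs 9→13
#128: waits 13, runs 13→16
#114: waits 16, runs 16→28
#100: waits 28, runs 28→30
Sum = 0+9+13+16+28 = 66.
LPT (decreasing processing time): #114 #121 #107 #128 #100.
#114: waits 0, runs 0→12
#121: waits 12, runs 12→21
#107: waits 21, runs 21→25
#128: waits 25, runs 25→28
#100: waits 28, runs 28→30
Sum = 0+12+21+25+28 = 86.
SPT (increasing processing time): #100 #128 #107 #121 #114.
#100: waits 0, runs 0→2
#128: waits 2, runs 2→5
#107: waits 5, runs 5→9
#121: waits 9, runs 9→18
#114: waits 18, runs 18→30
Sum = 0+2+5+9+18 = 34.
EDD 66, LPT 86, SPT 34 → minimum 34.

34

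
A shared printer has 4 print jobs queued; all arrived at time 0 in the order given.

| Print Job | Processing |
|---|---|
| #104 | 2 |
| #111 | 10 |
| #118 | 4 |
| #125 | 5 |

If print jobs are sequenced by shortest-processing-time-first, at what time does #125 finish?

11

SPT (increasing processing time): #104 #118 #125 #111.
#104: 0→2
#118: 2→6
#125: 6→11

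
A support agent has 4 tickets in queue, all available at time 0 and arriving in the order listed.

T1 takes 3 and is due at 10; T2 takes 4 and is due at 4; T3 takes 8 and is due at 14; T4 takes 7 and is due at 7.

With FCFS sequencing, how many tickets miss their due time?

3

FIFO (arrival order): T1 T2 T3 T4.
T1: 0→3, due 10, tardiness 0
T2: 3→7, due 4, tardiness 3
T3: 7→15, due 14, tardiness 1
T4: 15→22, due 7, tardiness 15
Late tickets: 3.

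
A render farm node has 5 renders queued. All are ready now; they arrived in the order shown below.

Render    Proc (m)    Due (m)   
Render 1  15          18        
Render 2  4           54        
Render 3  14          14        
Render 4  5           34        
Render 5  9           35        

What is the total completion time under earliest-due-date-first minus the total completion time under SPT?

57

EDD (increasing due date): Render 3 Render 1 Render 4 Render 5 Render 2.
Render 3: 0→14
Render 1: 14→29
Render 4: 29→34
Render 5: 34→43
Render 2: 43→47
Sum = 14+29+34+43+47 = 167.
SPT (increasing processing time): Render 2 Render 4 Render 5 Render 3 Render 1.
Render 2: 0→4
Render 4: 4→9
Render 5: 9→18
Render 3: 18→32
Render 1: 32→47
Sum = 4+9+18+32+47 = 110.
Difference = 167 − 110 = 57.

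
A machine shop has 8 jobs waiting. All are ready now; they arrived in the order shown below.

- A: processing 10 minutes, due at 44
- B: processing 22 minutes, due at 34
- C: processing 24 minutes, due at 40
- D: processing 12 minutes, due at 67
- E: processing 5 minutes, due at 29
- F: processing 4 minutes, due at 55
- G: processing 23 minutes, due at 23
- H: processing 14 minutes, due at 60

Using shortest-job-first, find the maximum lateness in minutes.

74

SPT (increasing processing time): F E A D H B G C.
F: 0→4, due 55, lateness -51
E: 4→9, due 29, lateness -20
A: 9→19, due 44, lateness -25
D: 19→31, due 67, lateness -36
H: 31→45, due 60, lateness -15
B: 45→67, due 34, lateness 33
G: 67→90, due 23, lateness 67
C: 90→114, due 40, lateness 74
Maximum = 74.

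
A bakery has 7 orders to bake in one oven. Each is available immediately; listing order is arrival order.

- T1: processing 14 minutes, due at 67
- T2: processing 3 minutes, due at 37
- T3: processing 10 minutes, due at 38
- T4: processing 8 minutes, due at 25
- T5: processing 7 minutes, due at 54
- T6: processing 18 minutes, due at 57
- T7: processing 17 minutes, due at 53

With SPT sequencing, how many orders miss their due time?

SPT (increasing processing time): T2 T5 T4 T3 T1 T7 T6.
T2: 0→3, due 37, tardiness 0
T5: 3→10, due 54, tardiness 0
T4: 10→18, due 25, tardiness 0
T3: 18→28, due 38, tardiness 0
T1: 28→42, due 67, tardiness 0
T7: 42→59, due 53, tardiness 6
T6: 59→77, due 57, tardiness 20
Late orders: 2.

2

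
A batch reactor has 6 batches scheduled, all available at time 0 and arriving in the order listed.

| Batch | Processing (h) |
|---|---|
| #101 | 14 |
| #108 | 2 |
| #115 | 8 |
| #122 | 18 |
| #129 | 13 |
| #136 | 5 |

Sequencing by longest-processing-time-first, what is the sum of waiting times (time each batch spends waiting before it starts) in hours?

LPT (decreasing processing time): #122 #101 #129 #115 #136 #108.
#122: waits 0, runs 0→18
#101: waits 18, runs 18→32
#129: waits 32, runs 32→45
#115: waits 45, runs 45→53
#136: waits 53, runs 53→58
#108: waits 58, runs 58→60
Sum = 0+18+32+45+53+58 = 206.

206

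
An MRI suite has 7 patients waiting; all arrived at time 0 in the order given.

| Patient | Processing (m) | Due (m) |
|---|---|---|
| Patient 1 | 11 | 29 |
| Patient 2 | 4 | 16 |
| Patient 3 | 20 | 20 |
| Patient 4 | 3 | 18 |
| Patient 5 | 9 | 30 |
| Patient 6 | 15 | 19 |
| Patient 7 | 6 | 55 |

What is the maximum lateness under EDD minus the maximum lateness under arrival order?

EDD (increasing due date): Patient 2 Patient 4 Patient 6 Patient 3 Patient 1 Patient 5 Patient 7.
Patient 2: 0→4, due 16, lateness -12
Patient 4: 4→7, due 18, lateness -11
Patient 6: 7→22, due 19, lateness 3
Patient 3: 22→42, due 20, lateness 22
Patient 1: 42→53, due 29, lateness 24
Patient 5: 53→62, due 30, lateness 32
Patient 7: 62→68, due 55, lateness 13
Maximum = 32.
FIFO (arrival order): Patient 1 Patient 2 Patient 3 Patient 4 Patient 5 Patient 6 Patient 7.
Patient 1: 0→11, due 29, lateness -18
Patient 2: 11→15, due 16, lateness -1
Patient 3: 15→35, due 20, lateness 15
Patient 4: 35→38, due 18, lateness 20
Patient 5: 38→47, due 30, lateness 17
Patient 6: 47→62, due 19, lateness 43
Patient 7: 62→68, due 55, lateness 13
Maximum = 43.
Difference = 32 − 43 = -11.

-11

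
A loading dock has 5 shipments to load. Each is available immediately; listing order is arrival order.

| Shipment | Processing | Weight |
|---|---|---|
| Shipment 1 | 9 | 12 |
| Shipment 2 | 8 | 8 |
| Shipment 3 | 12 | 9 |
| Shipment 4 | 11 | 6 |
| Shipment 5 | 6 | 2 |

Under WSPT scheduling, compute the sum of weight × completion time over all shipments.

WSPT (decreasing weight/processing-time ratio): Shipment 1 Shipment 2 Shipment 3 Shipment 4 Shipment 5.
Shipment 1: finishes 9, weight 12, w·C = 108
Shipment 2: finishes 17, weight 8, w·C = 136
Shipment 3: finishes 29, weight 9, w·C = 261
Shipment 4: finishes 40, weight 6, w·C = 240
Shipment 5: finishes 46, weight 2, w·C = 92
Sum = 108+136+261+240+92 = 837.

837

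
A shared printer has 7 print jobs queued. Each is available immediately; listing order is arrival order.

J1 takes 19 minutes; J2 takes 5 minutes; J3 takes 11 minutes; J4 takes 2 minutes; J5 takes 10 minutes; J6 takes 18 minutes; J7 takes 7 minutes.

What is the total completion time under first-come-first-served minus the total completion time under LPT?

FIFO (arrival order): J1 J2 J3 J4 J5 J6 J7.
J1: 0→19
J2: 19→24
J3: 24→35
J4: 35→37
J5: 37→47
J6: 47→65
J7: 65→72
Sum = 19+24+35+37+47+65+72 = 299.
LPT (decreasing processing time): J1 J6 J3 J5 J7 J2 J4.
J1: 0→19
J6: 19→37
J3: 37→48
J5: 48→58
J7: 58→65
J2: 65→70
J4: 70→72
Sum = 19+37+48+58+65+70+72 = 369.
Difference = 299 − 369 = -70.

-70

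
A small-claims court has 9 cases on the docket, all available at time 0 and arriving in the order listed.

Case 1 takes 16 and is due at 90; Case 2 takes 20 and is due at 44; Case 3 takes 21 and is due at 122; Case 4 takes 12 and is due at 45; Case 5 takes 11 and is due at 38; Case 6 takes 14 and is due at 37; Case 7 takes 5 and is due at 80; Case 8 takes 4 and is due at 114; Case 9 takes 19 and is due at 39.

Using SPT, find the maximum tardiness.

57

SPT (increasing processing time): Case 8 Case 7 Case 5 Case 4 Case 6 Case 1 Case 9 Case 2 Case 3.
Case 8: 0→4, due 114, tardiness 0
Case 7: 4→9, due 80, tardiness 0
Case 5: 9→20, due 38, tardiness 0
Case 4: 20→32, due 45, tardiness 0
Case 6: 32→46, due 37, tardiness 9
Case 1: 46→62, due 90, tardiness 0
Case 9: 62→81, due 39, tardiness 42
Case 2: 81→101, due 44, tardiness 57
Case 3: 101→122, due 122, tardiness 0
Maximum = 57.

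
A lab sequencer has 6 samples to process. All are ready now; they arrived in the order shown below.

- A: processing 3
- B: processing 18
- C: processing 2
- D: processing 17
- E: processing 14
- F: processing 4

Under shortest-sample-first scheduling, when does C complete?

SPT (increasing processing time): C A F E D B.
C: 0→2

2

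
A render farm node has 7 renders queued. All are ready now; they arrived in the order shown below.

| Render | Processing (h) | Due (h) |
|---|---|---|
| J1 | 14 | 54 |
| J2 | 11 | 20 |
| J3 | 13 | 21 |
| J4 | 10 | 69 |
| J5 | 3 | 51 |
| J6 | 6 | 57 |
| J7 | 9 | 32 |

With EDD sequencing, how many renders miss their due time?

EDD (increasing due date): J2 J3 J7 J5 J1 J6 J4.
J2: 0→11, due 20, tardiness 0
J3: 11→24, due 21, tardiness 3
J7: 24→33, due 32, tardiness 1
J5: 33→36, due 51, tardiness 0
J1: 36→50, due 54, tardiness 0
J6: 50→56, due 57, tardiness 0
J4: 56→66, due 69, tardiness 0
Late renders: 2.

2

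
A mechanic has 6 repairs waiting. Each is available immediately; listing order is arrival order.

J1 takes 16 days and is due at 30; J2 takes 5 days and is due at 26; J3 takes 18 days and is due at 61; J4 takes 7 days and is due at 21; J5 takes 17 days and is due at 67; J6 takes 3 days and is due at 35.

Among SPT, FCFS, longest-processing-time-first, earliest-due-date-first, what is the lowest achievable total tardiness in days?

SPT (increasing processing time): J6 J2 J4 J1 J5 J3.
J6: 0→3, due 35, tardiness 0
J2: 3→8, due 26, tardiness 0
J4: 8→15, due 21, tardiness 0
J1: 15→31, due 30, tardiness 1
J5: 31→48, due 67, tardiness 0
J3: 48→66, due 61, tardiness 5
Sum = 0+0+0+1+0+5 = 6.
FIFO (arrival order): J1 J2 J3 J4 J5 J6.
J1: 0→16, due 30, tardiness 0
J2: 16→21, due 26, tardiness 0
J3: 21→39, due 61, tardiness 0
J4: 39→46, due 21, tardiness 25
J5: 46→63, due 67, tardiness 0
J6: 63→66, due 35, tardiness 31
Sum = 0+0+0+25+0+31 = 56.
LPT (decreasing processing time): J3 J5 J1 J4 J2 J6.
J3: 0→18, due 61, tardiness 0
J5: 18→35, due 67, tardiness 0
J1: 35→51, due 30, tardiness 21
J4: 51→58, due 21, tardiness 37
J2: 58→63, due 26, tardiness 37
J6: 63→66, due 35, tardiness 31
Sum = 0+0+21+37+37+31 = 126.
EDD (increasing due date): J4 J2 J1 J6 J3 J5.
J4: 0→7, due 21, tardiness 0
J2: 7→12, due 26, tardiness 0
J1: 12→28, due 30, tardiness 0
J6: 28→31, due 35, tardiness 0
J3: 31→49, due 61, tardiness 0
J5: 49→66, due 67, tardiness 0
Sum = 0+0+0+0+0+0 = 0.
SPT 6, FIFO 56, LPT 126, EDD 0 → minimum 0.

0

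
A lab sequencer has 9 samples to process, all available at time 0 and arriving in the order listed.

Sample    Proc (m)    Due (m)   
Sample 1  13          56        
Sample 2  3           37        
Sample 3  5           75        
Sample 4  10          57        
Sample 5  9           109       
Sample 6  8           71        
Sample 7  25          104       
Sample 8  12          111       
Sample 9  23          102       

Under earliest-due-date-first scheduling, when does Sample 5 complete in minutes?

96

EDD (increasing due date): Sample 2 Sample 1 Sample 4 Sample 6 Sample 3 Sample 9 Sample 7 Sample 5 Sample 8.
Sample 2: 0→3
Sample 1: 3→16
Sample 4: 16→26
Sample 6: 26→34
Sample 3: 34→39
Sample 9: 39→62
Sample 7: 62→87
Sample 5: 87→96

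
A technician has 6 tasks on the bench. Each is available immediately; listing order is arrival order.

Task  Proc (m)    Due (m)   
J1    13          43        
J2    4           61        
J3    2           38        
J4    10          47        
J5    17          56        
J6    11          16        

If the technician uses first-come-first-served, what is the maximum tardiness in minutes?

41

FIFO (arrival order): J1 J2 J3 J4 J5 J6.
J1: 0→13, due 43, tardiness 0
J2: 13→17, due 61, tardiness 0
J3: 17→19, due 38, tardiness 0
J4: 19→29, due 47, tardiness 0
J5: 29→46, due 56, tardiness 0
J6: 46→57, due 16, tardiness 41
Maximum = 41.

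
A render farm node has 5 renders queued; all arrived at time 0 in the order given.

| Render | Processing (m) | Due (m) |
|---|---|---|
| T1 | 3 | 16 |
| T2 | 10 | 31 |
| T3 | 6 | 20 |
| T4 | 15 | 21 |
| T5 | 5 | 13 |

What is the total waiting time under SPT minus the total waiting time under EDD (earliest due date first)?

-7

SPT (increasing processing time): T1 T5 T3 T2 T4.
T1: waits 0, runs 0→3
T5: waits 3, runs 3→8
T3: waits 8, runs 8→14
T2: waits 14, runs 14→24
T4: waits 24, runs 24→39
Sum = 0+3+8+14+24 = 49.
EDD (increasing due date): T5 T1 T3 T4 T2.
T5: waits 0, runs 0→5
T1: waits 5, runs 5→8
T3: waits 8, runs 8→14
T4: waits 14, runs 14→29
T2: waits 29, runs 29→39
Sum = 0+5+8+14+29 = 56.
Difference = 49 − 56 = -7.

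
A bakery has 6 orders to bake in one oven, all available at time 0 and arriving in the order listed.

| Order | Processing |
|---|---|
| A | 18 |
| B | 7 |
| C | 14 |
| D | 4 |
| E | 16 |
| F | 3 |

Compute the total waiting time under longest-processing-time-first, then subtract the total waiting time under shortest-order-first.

LPT (decreasing processing time): A E C B D F.
A: waits 0, runs 0→18
E: waits 18, runs 18→34
C: waits 34, runs 34→48
B: waits 48, runs 48→55
D: waits 55, runs 55→59
F: waits 59, runs 59→62
Sum = 0+18+34+48+55+59 = 214.
SPT (increasing processing time): F D B C E A.
F: waits 0, runs 0→3
D: waits 3, runs 3→7
B: waits 7, runs 7→14
C: waits 14, runs 14→28
E: waits 28, runs 28→44
A: waits 44, runs 44→62
Sum = 0+3+7+14+28+44 = 96.
Difference = 214 − 96 = 118.

118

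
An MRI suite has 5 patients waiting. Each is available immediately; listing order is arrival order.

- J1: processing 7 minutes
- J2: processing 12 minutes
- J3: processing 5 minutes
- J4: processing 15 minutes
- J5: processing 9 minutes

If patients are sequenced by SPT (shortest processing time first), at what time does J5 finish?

SPT (increasing processing time): J3 J1 J5 J2 J4.
J3: 0→5
J1: 5→12
J5: 12→21

21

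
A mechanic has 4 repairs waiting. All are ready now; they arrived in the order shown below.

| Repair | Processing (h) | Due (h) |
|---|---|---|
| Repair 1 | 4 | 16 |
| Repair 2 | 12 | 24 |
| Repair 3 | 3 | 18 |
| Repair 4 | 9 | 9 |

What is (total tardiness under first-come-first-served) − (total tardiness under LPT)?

FIFO (arrival order): Repair 1 Repair 2 Repair 3 Repair 4.
Repair 1: 0→4, due 16, tardiness 0
Repair 2: 4→16, due 24, tardiness 0
Repair 3: 16→19, due 18, tardiness 1
Repair 4: 19→28, due 9, tardiness 19
Sum = 0+0+1+19 = 20.
LPT (decreasing processing time): Repair 2 Repair 4 Repair 1 Repair 3.
Repair 2: 0→12, due 24, tardiness 0
Repair 4: 12→21, due 9, tardiness 12
Repair 1: 21→25, due 16, tardiness 9
Repair 3: 25→28, due 18, tardiness 10
Sum = 0+12+9+10 = 31.
Difference = 20 − 31 = -11.

-11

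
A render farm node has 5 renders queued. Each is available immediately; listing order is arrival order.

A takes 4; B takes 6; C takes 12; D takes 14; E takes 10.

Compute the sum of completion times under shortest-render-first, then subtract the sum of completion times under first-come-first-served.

-6

SPT (increasing processing time): A B E C D.
A: 0→4
B: 4→10
E: 10→20
C: 20→32
D: 32→46
Sum = 4+10+20+32+46 = 112.
FIFO (arrival order): A B C D E.
A: 0→4
B: 4→10
C: 10→22
D: 22→36
E: 36→46
Sum = 4+10+22+36+46 = 118.
Difference = 112 − 118 = -6.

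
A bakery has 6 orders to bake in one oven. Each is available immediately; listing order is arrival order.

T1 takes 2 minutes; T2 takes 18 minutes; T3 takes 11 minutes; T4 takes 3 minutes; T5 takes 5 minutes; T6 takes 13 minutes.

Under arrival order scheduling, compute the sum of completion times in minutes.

178

FIFO (arrival order): T1 T2 T3 T4 T5 T6.
T1: 0→2
T2: 2→20
T3: 20→31
T4: 31→34
T5: 34→39
T6: 39→52
Sum = 2+20+31+34+39+52 = 178.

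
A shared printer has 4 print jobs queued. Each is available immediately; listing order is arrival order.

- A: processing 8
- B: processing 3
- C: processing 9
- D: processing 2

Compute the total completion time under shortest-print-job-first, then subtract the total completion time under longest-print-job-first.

-26

SPT (increasing processing time): D B A C.
D: 0→2
B: 2→5
A: 5→13
C: 13→22
Sum = 2+5+13+22 = 42.
LPT (decreasing processing time): C A B D.
C: 0→9
A: 9→17
B: 17→20
D: 20→22
Sum = 9+17+20+22 = 68.
Difference = 42 − 68 = -26.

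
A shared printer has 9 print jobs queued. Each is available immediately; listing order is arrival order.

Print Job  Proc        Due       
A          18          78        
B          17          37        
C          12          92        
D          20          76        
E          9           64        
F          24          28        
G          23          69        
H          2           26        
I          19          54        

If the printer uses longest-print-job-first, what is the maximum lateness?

LPT (decreasing processing time): F G D I A B C E H.
F: 0→24, due 28, lateness -4
G: 24→47, due 69, lateness -22
D: 47→67, due 76, lateness -9
I: 67→86, due 54, lateness 32
A: 86→104, due 78, lateness 26
B: 104→121, due 37, lateness 84
C: 121→133, due 92, lateness 41
E: 133→142, due 64, lateness 78
H: 142→144, due 26, lateness 118
Maximum = 118.

118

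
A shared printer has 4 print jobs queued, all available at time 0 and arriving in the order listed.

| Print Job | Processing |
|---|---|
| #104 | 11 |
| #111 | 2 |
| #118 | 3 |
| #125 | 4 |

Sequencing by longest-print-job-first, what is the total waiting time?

44

LPT (decreasing processing time): #104 #125 #118 #111.
#104: waits 0, runs 0→11
#125: waits 11, runs 11→15
#118: waits 15, runs 15→18
#111: waits 18, runs 18→20
Sum = 0+11+15+18 = 44.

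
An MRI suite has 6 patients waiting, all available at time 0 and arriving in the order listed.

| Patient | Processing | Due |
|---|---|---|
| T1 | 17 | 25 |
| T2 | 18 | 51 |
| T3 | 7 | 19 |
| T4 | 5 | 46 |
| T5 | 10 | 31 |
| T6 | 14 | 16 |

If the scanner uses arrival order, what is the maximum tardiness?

55

FIFO (arrival order): T1 T2 T3 T4 T5 T6.
T1: 0→17, due 25, tardiness 0
T2: 17→35, due 51, tardiness 0
T3: 35→42, due 19, tardiness 23
T4: 42→47, due 46, tardiness 1
T5: 47→57, due 31, tardiness 26
T6: 57→71, due 16, tardiness 55
Maximum = 55.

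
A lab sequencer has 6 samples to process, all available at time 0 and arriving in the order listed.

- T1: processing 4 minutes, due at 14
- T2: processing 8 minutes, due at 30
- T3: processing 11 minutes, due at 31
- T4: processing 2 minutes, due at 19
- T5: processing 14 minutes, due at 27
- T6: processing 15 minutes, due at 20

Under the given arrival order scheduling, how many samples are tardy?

3

FIFO (arrival order): T1 T2 T3 T4 T5 T6.
T1: 0→4, due 14, tardiness 0
T2: 4→12, due 30, tardiness 0
T3: 12→23, due 31, tardiness 0
T4: 23→25, due 19, tardiness 6
T5: 25→39, due 27, tardiness 12
T6: 39→54, due 20, tardiness 34
Late samples: 3.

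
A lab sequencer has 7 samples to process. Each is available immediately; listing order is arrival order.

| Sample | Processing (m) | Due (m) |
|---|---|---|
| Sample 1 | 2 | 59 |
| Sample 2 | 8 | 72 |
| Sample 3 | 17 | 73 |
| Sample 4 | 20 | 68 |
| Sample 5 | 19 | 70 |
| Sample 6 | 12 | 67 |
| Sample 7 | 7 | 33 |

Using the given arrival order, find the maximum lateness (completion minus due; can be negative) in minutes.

52

FIFO (arrival order): Sample 1 Sample 2 Sample 3 Sample 4 Sample 5 Sample 6 Sample 7.
Sample 1: 0→2, due 59, lateness -57
Sample 2: 2→10, due 72, lateness -62
Sample 3: 10→27, due 73, lateness -46
Sample 4: 27→47, due 68, lateness -21
Sample 5: 47→66, due 70, lateness -4
Sample 6: 66→78, due 67, lateness 11
Sample 7: 78→85, due 33, lateness 52
Maximum = 52.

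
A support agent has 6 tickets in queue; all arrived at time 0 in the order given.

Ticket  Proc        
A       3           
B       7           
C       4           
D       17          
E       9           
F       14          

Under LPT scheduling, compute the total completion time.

240

LPT (decreasing processing time): D F E B C A.
D: 0→17
F: 17→31
E: 31→40
B: 40→47
C: 47→51
A: 51→54
Sum = 17+31+40+47+51+54 = 240.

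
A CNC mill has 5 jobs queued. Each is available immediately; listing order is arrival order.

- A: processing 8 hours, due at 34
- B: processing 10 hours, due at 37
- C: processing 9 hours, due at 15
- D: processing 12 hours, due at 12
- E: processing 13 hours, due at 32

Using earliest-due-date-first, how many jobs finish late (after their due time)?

4

EDD (increasing due date): D C E A B.
D: 0→12, due 12, tardiness 0
C: 12→21, due 15, tardiness 6
E: 21→34, due 32, tardiness 2
A: 34→42, due 34, tardiness 8
B: 42→52, due 37, tardiness 15
Late jobs: 4.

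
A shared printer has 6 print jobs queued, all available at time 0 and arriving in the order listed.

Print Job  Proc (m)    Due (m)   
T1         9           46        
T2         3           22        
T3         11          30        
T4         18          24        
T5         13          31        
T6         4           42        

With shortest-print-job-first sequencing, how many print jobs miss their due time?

2

SPT (increasing processing time): T2 T6 T1 T3 T5 T4.
T2: 0→3, due 22, tardiness 0
T6: 3→7, due 42, tardiness 0
T1: 7→16, due 46, tardiness 0
T3: 16→27, due 30, tardiness 0
T5: 27→40, due 31, tardiness 9
T4: 40→58, due 24, tardiness 34
Late print jobs: 2.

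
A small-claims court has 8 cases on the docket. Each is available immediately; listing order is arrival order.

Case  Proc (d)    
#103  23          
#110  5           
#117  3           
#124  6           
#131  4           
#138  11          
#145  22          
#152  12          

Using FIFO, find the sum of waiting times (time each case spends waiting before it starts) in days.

FIFO (arrival order): #103 #110 #117 #124 #131 #138 #145 #152.
#103: waits 0, runs 0→23
#110: waits 23, runs 23→28
#117: waits 28, runs 28→31
#124: waits 31, runs 31→37
#131: waits 37, runs 37→41
#138: waits 41, runs 41→52
#145: waits 52, runs 52→74
#152: waits 74, runs 74→86
Sum = 0+23+28+31+37+41+52+74 = 286.

286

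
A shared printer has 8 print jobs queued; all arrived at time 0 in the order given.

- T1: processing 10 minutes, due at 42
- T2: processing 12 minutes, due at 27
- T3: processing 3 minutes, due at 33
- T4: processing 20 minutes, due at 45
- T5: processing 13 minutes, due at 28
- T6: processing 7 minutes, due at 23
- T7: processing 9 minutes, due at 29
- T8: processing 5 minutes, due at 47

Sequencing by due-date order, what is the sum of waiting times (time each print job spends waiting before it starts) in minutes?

EDD (increasing due date): T6 T2 T5 T7 T3 T1 T4 T8.
T6: waits 0, runs 0→7
T2: waits 7, runs 7→19
T5: waits 19, runs 19→32
T7: waits 32, runs 32→41
T3: waits 41, runs 41→44
T1: waits 44, runs 44→54
T4: waits 54, runs 54→74
T8: waits 74, runs 74→79
Sum = 0+7+19+32+41+44+54+74 = 271.

271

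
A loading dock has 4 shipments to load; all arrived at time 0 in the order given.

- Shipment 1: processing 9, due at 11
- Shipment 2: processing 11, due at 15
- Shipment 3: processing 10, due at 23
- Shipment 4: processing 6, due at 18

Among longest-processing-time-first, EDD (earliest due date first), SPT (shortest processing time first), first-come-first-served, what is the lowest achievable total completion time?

LPT (decreasing processing time): Shipment 2 Shipment 3 Shipment 1 Shipment 4.
Shipment 2: 0→11
Shipment 3: 11→21
Shipment 1: 21→30
Shipment 4: 30→36
Sum = 11+21+30+36 = 98.
EDD (increasing due date): Shipment 1 Shipment 2 Shipment 4 Shipment 3.
Shipment 1: 0→9
Shipment 2: 9→20
Shipment 4: 20→26
Shipment 3: 26→36
Sum = 9+20+26+36 = 91.
SPT (increasing processing time): Shipment 4 Shipment 1 Shipment 3 Shipment 2.
Shipment 4: 0→6
Shipment 1: 6→15
Shipment 3: 15→25
Shipment 2: 25→36
Sum = 6+15+25+36 = 82.
FIFO (arrival order): Shipment 1 Shipment 2 Shipment 3 Shipment 4.
Shipment 1: 0→9
Shipment 2: 9→20
Shipment 3: 20→30
Shipment 4: 30→36
Sum = 9+20+30+36 = 95.
LPT 98, EDD 91, SPT 82, FIFO 95 → minimum 82.

82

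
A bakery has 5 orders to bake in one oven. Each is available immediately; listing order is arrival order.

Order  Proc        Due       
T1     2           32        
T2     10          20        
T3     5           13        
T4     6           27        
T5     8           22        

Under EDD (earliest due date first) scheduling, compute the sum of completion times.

103

EDD (increasing due date): T3 T2 T5 T4 T1.
T3: 0→5
T2: 5→15
T5: 15→23
T4: 23→29
T1: 29→31
Sum = 5+15+23+29+31 = 103.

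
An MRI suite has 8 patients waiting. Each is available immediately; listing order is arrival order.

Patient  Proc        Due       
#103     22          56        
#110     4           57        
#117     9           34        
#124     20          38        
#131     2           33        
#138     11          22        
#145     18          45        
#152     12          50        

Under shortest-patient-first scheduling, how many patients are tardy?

4

SPT (increasing processing time): #131 #110 #117 #138 #152 #145 #124 #103.
#131: 0→2, due 33, tardiness 0
#110: 2→6, due 57, tardiness 0
#117: 6→15, due 34, tardiness 0
#138: 15→26, due 22, tardiness 4
#152: 26→38, due 50, tardiness 0
#145: 38→56, due 45, tardiness 11
#124: 56→76, due 38, tardiness 38
#103: 76→98, due 56, tardiness 42
Late patients: 4.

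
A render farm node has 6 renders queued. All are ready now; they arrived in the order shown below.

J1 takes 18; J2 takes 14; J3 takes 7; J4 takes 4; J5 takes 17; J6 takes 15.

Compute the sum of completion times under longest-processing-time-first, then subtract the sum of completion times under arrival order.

LPT (decreasing processing time): J1 J5 J6 J2 J3 J4.
J1: 0→18
J5: 18→35
J6: 35→50
J2: 50→64
J3: 64→71
J4: 71→75
Sum = 18+35+50+64+71+75 = 313.
FIFO (arrival order): J1 J2 J3 J4 J5 J6.
J1: 0→18
J2: 18→32
J3: 32→39
J4: 39→43
J5: 43→60
J6: 60→75
Sum = 18+32+39+43+60+75 = 267.
Difference = 313 − 267 = 46.

46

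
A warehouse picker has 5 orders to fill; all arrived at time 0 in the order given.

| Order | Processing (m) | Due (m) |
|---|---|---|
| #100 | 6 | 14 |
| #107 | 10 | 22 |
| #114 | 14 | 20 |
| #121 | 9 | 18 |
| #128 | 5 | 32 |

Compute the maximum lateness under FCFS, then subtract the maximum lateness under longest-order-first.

FIFO (arrival order): #100 #107 #114 #121 #128.
#100: 0→6, due 14, lateness -8
#107: 6→16, due 22, lateness -6
#114: 16→30, due 20, lateness 10
#121: 30→39, due 18, lateness 21
#128: 39→44, due 32, lateness 12
Maximum = 21.
LPT (decreasing processing time): #114 #107 #121 #100 #128.
#114: 0→14, due 20, lateness -6
#107: 14→24, due 22, lateness 2
#121: 24→33, due 18, lateness 15
#100: 33→39, due 14, lateness 25
#128: 39→44, due 32, lateness 12
Maximum = 25.
Difference = 21 − 25 = -4.

-4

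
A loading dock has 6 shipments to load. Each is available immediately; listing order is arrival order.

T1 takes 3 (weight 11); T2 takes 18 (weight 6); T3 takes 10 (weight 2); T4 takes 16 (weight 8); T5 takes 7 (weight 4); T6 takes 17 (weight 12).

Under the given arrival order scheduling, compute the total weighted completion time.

FIFO (arrival order): T1 T2 T3 T4 T5 T6.
T1: finishes 3, weight 11, w·C = 33
T2: finishes 21, weight 6, w·C = 126
T3: finishes 31, weight 2, w·C = 62
T4: finishes 47, weight 8, w·C = 376
T5: finishes 54, weight 4, w·C = 216
T6: finishes 71, weight 12, w·C = 852
Sum = 33+126+62+376+216+852 = 1665.

1665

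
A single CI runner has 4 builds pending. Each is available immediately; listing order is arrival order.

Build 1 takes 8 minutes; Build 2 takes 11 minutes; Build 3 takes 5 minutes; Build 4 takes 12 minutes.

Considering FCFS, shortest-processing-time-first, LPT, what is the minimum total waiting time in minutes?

FIFO (arrival order): Build 1 Build 2 Build 3 Build 4.
Build 1: waits 0, runs 0→8
Build 2: waits 8, runs 8→19
Build 3: waits 19, runs 19→24
Build 4: waits 24, runs 24→36
Sum = 0+8+19+24 = 51.
SPT (increasing processing time): Build 3 Build 1 Build 2 Build 4.
Build 3: waits 0, runs 0→5
Build 1: waits 5, runs 5→13
Build 2: waits 13, runs 13→24
Build 4: waits 24, runs 24→36
Sum = 0+5+13+24 = 42.
LPT (decreasing processing time): Build 4 Build 2 Build 1 Build 3.
Build 4: waits 0, runs 0→12
Build 2: waits 12, runs 12→23
Build 1: waits 23, runs 23→31
Build 3: waits 31, runs 31→36
Sum = 0+12+23+31 = 66.
FIFO 51, SPT 42, LPT 66 → minimum 42.

42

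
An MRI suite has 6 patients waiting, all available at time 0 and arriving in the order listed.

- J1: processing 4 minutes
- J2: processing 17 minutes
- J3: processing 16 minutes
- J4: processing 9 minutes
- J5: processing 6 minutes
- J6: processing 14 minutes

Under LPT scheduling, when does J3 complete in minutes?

LPT (decreasing processing time): J2 J3 J6 J4 J5 J1.
J2: 0→17
J3: 17→33

33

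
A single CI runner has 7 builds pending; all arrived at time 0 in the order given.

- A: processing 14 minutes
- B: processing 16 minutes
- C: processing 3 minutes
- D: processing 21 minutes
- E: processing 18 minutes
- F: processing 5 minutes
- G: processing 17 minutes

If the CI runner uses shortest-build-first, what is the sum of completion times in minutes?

SPT (increasing processing time): C F A B G E D.
C: 0→3
F: 3→8
A: 8→22
B: 22→38
G: 38→55
E: 55→73
D: 73→94
Sum = 3+8+22+38+55+73+94 = 293.

293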